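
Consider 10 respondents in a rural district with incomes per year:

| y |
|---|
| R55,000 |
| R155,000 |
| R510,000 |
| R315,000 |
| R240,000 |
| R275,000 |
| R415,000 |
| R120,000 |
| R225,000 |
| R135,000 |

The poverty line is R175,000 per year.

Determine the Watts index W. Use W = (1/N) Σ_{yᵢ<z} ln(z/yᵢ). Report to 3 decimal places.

0.192

Below z: R55,000, R120,000, R135,000, R155,000 (q = 4 of N = 10).
ln(z/y) terms: ln(175000/55000) = 1.1575; ln(175000/120000) = 0.3773; ln(175000/135000) = 0.2595; ln(175000/155000) = 0.1214.
W = 1.915619 / 10 = 0.192.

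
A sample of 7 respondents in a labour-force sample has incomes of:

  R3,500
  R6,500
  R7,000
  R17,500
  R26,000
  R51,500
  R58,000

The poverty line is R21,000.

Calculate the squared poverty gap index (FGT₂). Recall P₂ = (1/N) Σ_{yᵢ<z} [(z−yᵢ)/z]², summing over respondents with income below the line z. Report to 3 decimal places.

0.235

Poor units: R3,500, R6,500, R7,000, R17,500 (q = 4 of N = 7).
Relative gaps: (21000−3500)/21000 = 0.8333; (21000−6500)/21000 = 0.6905; (21000−7000)/21000 = 0.6667; (21000−17500)/21000 = 0.1667.
Squared: 0.6944; 0.4768; 0.4444; 0.0278.
Sum = 1.643424; P₂ = 1.643424 / 7 = 0.235.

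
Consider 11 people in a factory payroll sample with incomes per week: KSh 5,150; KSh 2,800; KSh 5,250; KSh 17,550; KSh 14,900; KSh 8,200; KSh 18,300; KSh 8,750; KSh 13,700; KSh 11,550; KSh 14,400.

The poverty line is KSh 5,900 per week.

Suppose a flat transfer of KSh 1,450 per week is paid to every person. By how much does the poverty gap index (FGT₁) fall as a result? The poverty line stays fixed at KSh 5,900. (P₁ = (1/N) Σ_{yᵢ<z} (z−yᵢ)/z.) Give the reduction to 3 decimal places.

0.044

Before: below the line — KSh 2,800, KSh 5,150, KSh 5,250; poverty gap index (FGT₁) = 0.06934.
After the KSh 1,450 transfer: below the line — KSh 4,250; poverty gap index (FGT₁) = 0.02542.
Reduction = 0.06934 − 0.02542 = 0.044.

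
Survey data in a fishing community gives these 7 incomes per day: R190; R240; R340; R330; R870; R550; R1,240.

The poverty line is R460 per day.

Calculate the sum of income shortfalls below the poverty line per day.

Poor units: R190, R240, R330, R340 (q = 4 of N = 7).
Individual gaps: 460−190 = 270; 460−240 = 220; 460−330 = 130; 460−340 = 120.
Aggregate gap = R740.

R740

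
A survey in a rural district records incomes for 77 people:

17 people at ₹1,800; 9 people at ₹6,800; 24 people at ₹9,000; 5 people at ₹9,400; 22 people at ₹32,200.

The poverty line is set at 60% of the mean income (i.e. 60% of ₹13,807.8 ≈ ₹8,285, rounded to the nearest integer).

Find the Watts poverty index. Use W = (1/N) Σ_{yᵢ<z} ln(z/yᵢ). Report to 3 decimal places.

Below z: 17×₹1,800, 9×₹6,800 (q = 26 of N = 77).
Log gaps: ln(8285/1800) = 1.5267 (×17); ln(8285/6800) = 0.1975 (×9).
W = 27.730936 / 77 = 0.360.

0.360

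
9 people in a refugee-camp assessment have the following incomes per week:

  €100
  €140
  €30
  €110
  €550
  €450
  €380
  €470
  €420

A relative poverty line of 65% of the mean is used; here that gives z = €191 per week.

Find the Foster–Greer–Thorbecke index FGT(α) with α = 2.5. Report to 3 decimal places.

0.107

Below the line: €30, €100, €110, €140 (q = 4 of N = 9).
Gap ratios (z−y)/z: (191−30)/191 = 0.8429; (191−100)/191 = 0.4764; (191−110)/191 = 0.4241; (191−140)/191 = 0.2670.
Raised to α = 2.5: 0.65235; 0.15668; 0.11712; 0.03684.
Sum = 0.962995; FGT(2.5) = 0.962995 / 9 = 0.107.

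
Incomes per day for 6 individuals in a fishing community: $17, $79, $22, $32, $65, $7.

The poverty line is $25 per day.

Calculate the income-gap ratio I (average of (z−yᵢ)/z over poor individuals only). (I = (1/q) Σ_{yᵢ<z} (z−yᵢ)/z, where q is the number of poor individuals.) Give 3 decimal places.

Below z: $7, $17, $22 (q = 3 of N = 6).
Shortfall ratios (z−y)/z: 0.7200, 0.3200, 0.1200; sum = 1.160000.
I averages over the q = 3 poor units only: 1.160000 / 3 = 0.387.

0.387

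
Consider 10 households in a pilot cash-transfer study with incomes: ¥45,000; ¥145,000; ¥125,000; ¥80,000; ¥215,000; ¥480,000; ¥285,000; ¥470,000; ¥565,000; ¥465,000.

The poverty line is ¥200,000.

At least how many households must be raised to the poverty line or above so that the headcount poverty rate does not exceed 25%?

2

Currently q = 4 of N = 10 are below the line (H = 0.400).
A headcount ratio of at most 25% allows at most ⌊0.25 × 10⌋ = 2 poor households.
So at least 4 − 2 = 2 must be lifted.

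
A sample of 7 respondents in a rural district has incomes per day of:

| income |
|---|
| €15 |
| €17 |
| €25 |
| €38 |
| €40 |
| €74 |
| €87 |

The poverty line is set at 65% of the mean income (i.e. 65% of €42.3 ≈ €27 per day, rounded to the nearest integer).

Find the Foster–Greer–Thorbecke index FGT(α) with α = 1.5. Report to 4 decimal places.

Incomes under z: €15, €17, €25 (q = 3 of N = 7).
Relative gaps: (27−15)/27 = 0.4444; (27−17)/27 = 0.3704; (27−25)/27 = 0.0741.
Raised to α = 1.5: 0.29630; 0.22540; 0.02016.
Sum = 0.541857; FGT(1.5) = 0.541857 / 7 = 0.0774.

0.0774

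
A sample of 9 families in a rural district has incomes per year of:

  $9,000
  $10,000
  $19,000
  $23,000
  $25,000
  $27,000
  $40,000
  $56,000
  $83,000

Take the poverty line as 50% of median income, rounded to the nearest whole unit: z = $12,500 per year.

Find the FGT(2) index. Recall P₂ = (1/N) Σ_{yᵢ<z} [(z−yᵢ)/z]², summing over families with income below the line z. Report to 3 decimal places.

0.013

Below the line: $9,000, $10,000 (q = 2 of N = 9).
Gap ratios (z−y)/z: (12500−9000)/12500 = 0.2800; (12500−10000)/12500 = 0.2000.
Squared: 0.0784; 0.0400.
Sum = 0.118400; P₂ = 0.118400 / 9 = 0.013.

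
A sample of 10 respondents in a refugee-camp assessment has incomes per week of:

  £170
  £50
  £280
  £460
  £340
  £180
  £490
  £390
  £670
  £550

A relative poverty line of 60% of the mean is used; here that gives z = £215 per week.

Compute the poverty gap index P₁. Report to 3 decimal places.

0.114

Below the line: £50, £170, £180 (q = 3 of N = 10).
Gap ratios (z−y)/z: (215−50)/215 = 0.7674; (215−170)/215 = 0.2093; (215−180)/215 = 0.1628.
Σ = 1.139535. Dividing by the full population N = 10 gives P₁ = 0.114.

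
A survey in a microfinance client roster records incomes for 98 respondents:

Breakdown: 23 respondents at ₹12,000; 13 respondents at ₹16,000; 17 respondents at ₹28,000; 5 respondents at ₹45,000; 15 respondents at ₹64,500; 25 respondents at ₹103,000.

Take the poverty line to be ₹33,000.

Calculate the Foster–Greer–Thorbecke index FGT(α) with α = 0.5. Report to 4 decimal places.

0.3500

Below z: 23×₹12,000, 13×₹16,000, 17×₹28,000 (q = 53 of N = 98).
Relative gaps: (33000−12000)/33000 = 0.6364 (×23); (33000−16000)/33000 = 0.5152 (×13); (33000−28000)/33000 = 0.1515 (×17).
Raised to α = 0.5: 0.79772 (×23); 0.71774 (×13); 0.38925 (×17).
Sum = 34.295521; FGT(0.5) = 34.295521 / 98 = 0.3500.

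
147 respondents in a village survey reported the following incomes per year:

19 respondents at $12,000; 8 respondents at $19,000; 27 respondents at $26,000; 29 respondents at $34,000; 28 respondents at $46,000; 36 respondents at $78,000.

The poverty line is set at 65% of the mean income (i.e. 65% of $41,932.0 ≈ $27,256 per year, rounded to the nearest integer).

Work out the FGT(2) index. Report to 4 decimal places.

0.0459

Incomes under z: 19×$12,000, 8×$19,000, 27×$26,000 (q = 54 of N = 147).
Shortfall ratios: (27256−12000)/27256 = 0.5597 (×19); (27256−19000)/27256 = 0.3029 (×8); (27256−26000)/27256 = 0.0461 (×27).
Squared: 0.3133 (×19); 0.0918 (×8); 0.0021 (×27).
Sum = 6.744005; P₂ = 6.744005 / 147 = 0.0459.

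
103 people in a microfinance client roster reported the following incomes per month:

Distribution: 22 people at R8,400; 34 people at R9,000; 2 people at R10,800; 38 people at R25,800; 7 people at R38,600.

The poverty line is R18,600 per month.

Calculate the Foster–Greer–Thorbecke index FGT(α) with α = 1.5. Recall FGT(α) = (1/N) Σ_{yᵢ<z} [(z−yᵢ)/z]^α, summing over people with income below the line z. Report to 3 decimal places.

0.214

Below z: 22×R8,400, 34×R9,000, 2×R10,800 (q = 58 of N = 103).
Gap ratios (z−y)/z: (18600−8400)/18600 = 0.5484 (×22); (18600−9000)/18600 = 0.5161 (×34); (18600−10800)/18600 = 0.4194 (×2).
Raised to α = 1.5: 0.40610 (×22); 0.37080 (×34); 0.27156 (×2).
Sum = 22.084418; FGT(1.5) = 22.084418 / 103 = 0.214.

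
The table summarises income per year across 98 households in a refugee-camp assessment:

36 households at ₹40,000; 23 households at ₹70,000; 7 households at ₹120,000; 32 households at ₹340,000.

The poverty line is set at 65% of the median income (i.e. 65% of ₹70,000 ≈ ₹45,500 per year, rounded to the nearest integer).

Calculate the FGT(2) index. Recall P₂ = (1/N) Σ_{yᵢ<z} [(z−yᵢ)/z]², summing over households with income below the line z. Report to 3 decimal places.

0.005

Below the line: 36×₹40,000 (q = 36 of N = 98).
Relative gaps: (45500−40000)/45500 = 0.1209 (×36).
Squared: 0.0146 (×36).
Sum = 0.526023; P₂ = 0.526023 / 98 = 0.005.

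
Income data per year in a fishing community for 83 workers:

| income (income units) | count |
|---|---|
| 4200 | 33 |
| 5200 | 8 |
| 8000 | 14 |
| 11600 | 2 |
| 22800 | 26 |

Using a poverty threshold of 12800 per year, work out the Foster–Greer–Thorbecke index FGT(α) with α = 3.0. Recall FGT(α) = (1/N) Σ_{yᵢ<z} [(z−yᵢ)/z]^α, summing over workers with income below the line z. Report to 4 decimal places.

Incomes under z: 33×4200, 8×5200, 14×8000, 2×11600 (q = 57 of N = 83).
Relative gaps: (12800−4200)/12800 = 0.6719 (×33); (12800−5200)/12800 = 0.5938 (×8); (12800−8000)/12800 = 0.3750 (×14); (12800−11600)/12800 = 0.0938 (×2).
Raised to α = 3.0: 0.30330 (×33); 0.20932 (×8); 0.05273 (×14); 0.00082 (×2).
Sum = 12.423229; FGT(3.0) = 12.423229 / 83 = 0.1497.

0.1497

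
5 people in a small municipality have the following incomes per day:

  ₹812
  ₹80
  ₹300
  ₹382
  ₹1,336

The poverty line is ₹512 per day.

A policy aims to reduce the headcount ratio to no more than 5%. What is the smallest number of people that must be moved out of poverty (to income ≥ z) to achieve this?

3 of the 5 people are poor, so H = 3/5 = 0.600.
A headcount ratio of at most 5% allows at most ⌊0.05 × 5⌋ = 0 poor people.
So at least 3 − 0 = 3 must be lifted.

3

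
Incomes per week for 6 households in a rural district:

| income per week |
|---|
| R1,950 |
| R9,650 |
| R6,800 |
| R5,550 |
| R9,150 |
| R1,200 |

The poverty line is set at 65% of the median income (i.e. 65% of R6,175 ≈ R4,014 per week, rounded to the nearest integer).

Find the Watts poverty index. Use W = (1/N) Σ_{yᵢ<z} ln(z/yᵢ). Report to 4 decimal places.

Incomes under z: R1,200, R1,950 (q = 2 of N = 6).
ln(z/y) terms: ln(4014/1200) = 1.2075; ln(4014/1950) = 0.7220.
W = 1.929426 / 6 = 0.3216.

0.3216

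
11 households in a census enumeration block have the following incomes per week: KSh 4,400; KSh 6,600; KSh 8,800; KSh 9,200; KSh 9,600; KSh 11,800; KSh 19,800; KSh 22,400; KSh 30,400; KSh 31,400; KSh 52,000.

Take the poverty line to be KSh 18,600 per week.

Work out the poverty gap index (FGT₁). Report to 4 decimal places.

Below the line: KSh 4,400, KSh 6,600, KSh 8,800, KSh 9,200, KSh 9,600, KSh 11,800 (q = 6 of N = 11).
Shortfall ratios: (18600−4400)/18600 = 0.7634; (18600−6600)/18600 = 0.6452; (18600−8800)/18600 = 0.5269; (18600−9200)/18600 = 0.5054; (18600−9600)/18600 = 0.4839; (18600−11800)/18600 = 0.3656.
Σ = 3.290323. Dividing by the full population N = 11 gives P₁ = 0.2991.

0.2991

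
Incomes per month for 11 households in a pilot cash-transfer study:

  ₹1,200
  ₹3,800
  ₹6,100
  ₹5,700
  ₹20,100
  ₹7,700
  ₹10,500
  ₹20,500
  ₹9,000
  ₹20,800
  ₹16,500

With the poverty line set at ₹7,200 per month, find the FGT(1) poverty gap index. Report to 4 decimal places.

Below z: ₹1,200, ₹3,800, ₹5,700, ₹6,100 (q = 4 of N = 11).
Gap ratios (z−y)/z: (7200−1200)/7200 = 0.8333; (7200−3800)/7200 = 0.4722; (7200−5700)/7200 = 0.2083; (7200−6100)/7200 = 0.1528.
Sum of shortfalls = 1.666667; P₁ averages over all N: 1.666667 / 11 = 0.1515.

0.1515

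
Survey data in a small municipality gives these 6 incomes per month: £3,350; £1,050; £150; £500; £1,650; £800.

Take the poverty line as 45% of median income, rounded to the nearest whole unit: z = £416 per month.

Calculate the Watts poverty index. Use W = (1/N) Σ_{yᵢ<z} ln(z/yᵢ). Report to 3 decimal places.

0.170

Below z: £150 (q = 1 of N = 6).
Log shortfalls: ln(416/150) = 1.0200.
W = 1.020050 / 6 = 0.170.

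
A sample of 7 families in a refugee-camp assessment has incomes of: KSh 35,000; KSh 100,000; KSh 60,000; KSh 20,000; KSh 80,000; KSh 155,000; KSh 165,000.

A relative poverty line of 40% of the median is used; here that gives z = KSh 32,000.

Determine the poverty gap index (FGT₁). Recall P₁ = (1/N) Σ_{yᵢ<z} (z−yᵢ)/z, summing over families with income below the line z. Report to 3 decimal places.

Incomes under z: KSh 20,000 (q = 1 of N = 7).
Relative gaps: (32000−20000)/32000 = 0.3750.
Sum of shortfalls = 0.375000; P₁ averages over all N: 0.375000 / 7 = 0.054.

0.054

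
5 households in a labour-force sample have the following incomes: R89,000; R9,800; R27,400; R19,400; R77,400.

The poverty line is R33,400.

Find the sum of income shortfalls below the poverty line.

Below z: R9,800, R19,400, R27,400 (q = 3 of N = 5).
Individual gaps: 33400−9800 = 23600; 33400−19400 = 14000; 33400−27400 = 6000.
Aggregate gap = R43,600.

R43,600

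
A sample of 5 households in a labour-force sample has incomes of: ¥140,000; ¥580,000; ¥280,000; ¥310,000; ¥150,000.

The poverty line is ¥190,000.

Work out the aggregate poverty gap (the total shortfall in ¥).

¥90,000

Below the line: ¥140,000, ¥150,000 (q = 2 of N = 5).
Individual gaps: 190000−140000 = 50000; 190000−150000 = 40000.
Aggregate gap = ¥90,000.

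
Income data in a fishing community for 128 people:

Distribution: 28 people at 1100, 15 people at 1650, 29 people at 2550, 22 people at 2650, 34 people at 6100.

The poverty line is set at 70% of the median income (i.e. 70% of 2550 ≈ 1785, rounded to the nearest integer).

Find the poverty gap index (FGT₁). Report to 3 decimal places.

0.093

Below the line: 28×1100, 15×1650 (q = 43 of N = 128).
Normalized shortfalls: (1785−1100)/1785 = 0.3838 (×28); (1785−1650)/1785 = 0.0756 (×15).
Sum of shortfalls = 11.879552; P₁ averages over all N: 11.879552 / 128 = 0.093.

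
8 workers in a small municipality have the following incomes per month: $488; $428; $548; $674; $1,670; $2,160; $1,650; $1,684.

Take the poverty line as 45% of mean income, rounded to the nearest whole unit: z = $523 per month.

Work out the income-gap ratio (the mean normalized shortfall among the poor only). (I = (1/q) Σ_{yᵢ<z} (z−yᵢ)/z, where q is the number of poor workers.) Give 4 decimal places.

Incomes under z: $428, $488 (q = 2 of N = 8).
Relative gaps: 0.1816, 0.0669; sum = 0.248566.
The income-gap ratio divides by q (the poor only): 0.248566 / 2 = 0.1243.

0.1243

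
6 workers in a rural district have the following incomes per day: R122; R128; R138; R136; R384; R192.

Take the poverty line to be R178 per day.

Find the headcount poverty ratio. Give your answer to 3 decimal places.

4 of the 6 workers have income below R178.
H = 4/6 = 0.667.

0.667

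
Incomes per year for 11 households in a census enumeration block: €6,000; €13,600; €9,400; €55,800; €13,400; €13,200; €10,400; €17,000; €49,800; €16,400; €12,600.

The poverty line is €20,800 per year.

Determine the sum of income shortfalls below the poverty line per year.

Below the line: €6,000, €9,400, €10,400, €12,600, €13,200, €13,400, €13,600, €16,400, €17,000 (q = 9 of N = 11).
Individual gaps: 20800−6000 = 14800; 20800−9400 = 11400; 20800−10400 = 10400; 20800−12600 = 8200; 20800−13200 = 7600; 20800−13400 = 7400; 20800−13600 = 7200; 20800−16400 = 4400; 20800−17000 = 3800.
Aggregate gap = €75,200.

€75,200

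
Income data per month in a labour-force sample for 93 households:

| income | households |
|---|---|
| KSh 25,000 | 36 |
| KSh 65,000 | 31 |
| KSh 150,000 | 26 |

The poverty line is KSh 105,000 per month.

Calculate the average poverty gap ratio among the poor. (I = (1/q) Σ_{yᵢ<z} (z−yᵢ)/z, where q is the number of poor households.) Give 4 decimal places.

Below the line: 36×KSh 25,000, 31×KSh 65,000 (q = 67 of N = 93).
Relative gaps: 0.7619 (×36), 0.3810 (×31); sum = 39.238095.
The income-gap ratio divides by q (the poor only): 39.238095 / 67 = 0.5856.

0.5856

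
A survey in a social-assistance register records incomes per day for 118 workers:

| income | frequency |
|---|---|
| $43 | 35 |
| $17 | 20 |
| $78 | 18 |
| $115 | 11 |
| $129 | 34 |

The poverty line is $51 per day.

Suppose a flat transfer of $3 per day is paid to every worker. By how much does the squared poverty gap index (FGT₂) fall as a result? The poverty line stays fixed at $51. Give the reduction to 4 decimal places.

Before: below the line — 20×$17, 35×$43; squared poverty gap index (FGT₂) = 0.082628.
After the $3 transfer: below the line — 20×$20, 35×$46; squared poverty gap index (FGT₂) = 0.065474.
Reduction = 0.082628 − 0.065474 = 0.0172.

0.0172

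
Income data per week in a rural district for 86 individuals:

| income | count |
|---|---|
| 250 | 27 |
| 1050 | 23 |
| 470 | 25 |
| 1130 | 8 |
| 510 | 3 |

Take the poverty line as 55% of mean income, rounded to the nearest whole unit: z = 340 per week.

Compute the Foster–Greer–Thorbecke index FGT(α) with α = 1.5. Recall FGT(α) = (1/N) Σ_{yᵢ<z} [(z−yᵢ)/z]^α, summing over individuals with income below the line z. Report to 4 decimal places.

Below z: 27×250 (q = 27 of N = 86).
Gap ratios (z−y)/z: (340−250)/340 = 0.2647 (×27).
Raised to α = 1.5: 0.13619 (×27).
Sum = 3.677131; FGT(1.5) = 3.677131 / 86 = 0.0428.

0.0428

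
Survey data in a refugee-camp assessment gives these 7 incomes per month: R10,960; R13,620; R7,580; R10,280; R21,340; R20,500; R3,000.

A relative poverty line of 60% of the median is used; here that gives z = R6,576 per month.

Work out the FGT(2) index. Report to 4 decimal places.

Below z: R3,000 (q = 1 of N = 7).
Shortfall ratios: (6576−3000)/6576 = 0.5438.
Squared: 0.2957.
Sum = 0.295714; P₂ = 0.295714 / 7 = 0.0422.

0.0422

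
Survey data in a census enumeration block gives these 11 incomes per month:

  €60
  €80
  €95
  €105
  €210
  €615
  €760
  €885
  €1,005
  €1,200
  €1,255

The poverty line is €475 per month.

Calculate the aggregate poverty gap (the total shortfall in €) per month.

€1,825

Incomes under z: €60, €80, €95, €105, €210 (q = 5 of N = 11).
Individual gaps: 475−60 = 415; 475−80 = 395; 475−95 = 380; 475−105 = 370; 475−210 = 265.
Aggregate gap = €1,825.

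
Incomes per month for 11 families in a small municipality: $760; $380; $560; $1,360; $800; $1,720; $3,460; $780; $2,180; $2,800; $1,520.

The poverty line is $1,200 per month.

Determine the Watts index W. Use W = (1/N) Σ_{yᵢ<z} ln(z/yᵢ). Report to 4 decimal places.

Poor units: $380, $560, $760, $780, $800 (q = 5 of N = 11).
Log gaps: ln(1200/380) = 1.1499; ln(1200/560) = 0.7621; ln(1200/760) = 0.4568; ln(1200/780) = 0.4308; ln(1200/800) = 0.4055.
W = 3.205052 / 11 = 0.2914.

0.2914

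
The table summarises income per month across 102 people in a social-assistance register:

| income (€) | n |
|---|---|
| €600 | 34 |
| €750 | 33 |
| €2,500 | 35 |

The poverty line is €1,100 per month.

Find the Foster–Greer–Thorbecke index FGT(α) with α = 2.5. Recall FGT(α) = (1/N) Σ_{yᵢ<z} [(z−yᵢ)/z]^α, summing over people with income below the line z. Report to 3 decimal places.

Poor units: 34×€600, 33×€750 (q = 67 of N = 102).
Shortfall ratios: (1100−600)/1100 = 0.4545 (×34); (1100−750)/1100 = 0.3182 (×33).
Raised to α = 2.5: 0.13930 (×34); 0.05711 (×33).
Sum = 6.620642; FGT(2.5) = 6.620642 / 102 = 0.065.

0.065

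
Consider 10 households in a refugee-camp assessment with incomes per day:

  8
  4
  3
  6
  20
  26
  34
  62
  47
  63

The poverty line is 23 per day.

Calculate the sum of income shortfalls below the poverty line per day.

Incomes under z: 3, 4, 6, 8, 20 (q = 5 of N = 10).
Individual gaps: 23−3 = 20; 23−4 = 19; 23−6 = 17; 23−8 = 15; 23−20 = 3.
Aggregate gap = 74.

74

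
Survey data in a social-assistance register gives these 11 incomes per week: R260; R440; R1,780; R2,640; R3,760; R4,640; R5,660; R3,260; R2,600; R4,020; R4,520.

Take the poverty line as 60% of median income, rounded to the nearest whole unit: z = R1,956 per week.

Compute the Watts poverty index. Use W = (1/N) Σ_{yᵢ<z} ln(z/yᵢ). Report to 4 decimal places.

Below z: R260, R440, R1,780 (q = 3 of N = 11).
ln(z/y) terms: ln(1956/260) = 2.0180; ln(1956/440) = 1.4919; ln(1956/1780) = 0.0943.
W = 3.604146 / 11 = 0.3276.

0.3276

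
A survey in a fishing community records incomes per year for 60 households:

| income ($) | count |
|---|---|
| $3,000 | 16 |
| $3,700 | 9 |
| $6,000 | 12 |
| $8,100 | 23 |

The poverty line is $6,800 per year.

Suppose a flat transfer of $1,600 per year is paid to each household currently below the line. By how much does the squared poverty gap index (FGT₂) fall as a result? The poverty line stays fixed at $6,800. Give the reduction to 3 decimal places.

Before: below the line — 16×$3,000, 9×$3,700, 12×$6,000; squared poverty gap index (FGT₂) = 0.11722.
After the $1,600 transfer: below the line — 16×$4,600, 9×$5,300; squared poverty gap index (FGT₂) = 0.03521.
Reduction = 0.11722 − 0.03521 = 0.082.

0.082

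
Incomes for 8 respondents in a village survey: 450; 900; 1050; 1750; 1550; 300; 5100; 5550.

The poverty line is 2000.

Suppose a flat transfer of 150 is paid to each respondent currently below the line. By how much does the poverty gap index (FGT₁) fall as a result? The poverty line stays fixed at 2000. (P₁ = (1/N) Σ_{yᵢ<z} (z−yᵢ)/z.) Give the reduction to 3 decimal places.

Before: below the line — 300, 450, 900, 1050, 1550, 1750; poverty gap index (FGT₁) = 0.37500.
After the 150 transfer: below the line — 450, 600, 1050, 1200, 1700, 1900; poverty gap index (FGT₁) = 0.31875.
Reduction = 0.37500 − 0.31875 = 0.056.

0.056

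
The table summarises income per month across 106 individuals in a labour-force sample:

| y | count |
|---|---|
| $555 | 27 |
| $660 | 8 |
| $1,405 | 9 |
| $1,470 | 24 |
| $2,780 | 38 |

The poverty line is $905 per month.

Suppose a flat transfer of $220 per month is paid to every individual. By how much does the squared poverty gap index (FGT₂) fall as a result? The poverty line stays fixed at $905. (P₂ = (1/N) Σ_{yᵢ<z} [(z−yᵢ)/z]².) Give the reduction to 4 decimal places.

0.0383

Before: below the line — 27×$555, 8×$660; squared poverty gap index (FGT₂) = 0.043629.
After the $220 transfer: below the line — 27×$775, 8×$880; squared poverty gap index (FGT₂) = 0.005313.
Reduction = 0.043629 − 0.005313 = 0.0383.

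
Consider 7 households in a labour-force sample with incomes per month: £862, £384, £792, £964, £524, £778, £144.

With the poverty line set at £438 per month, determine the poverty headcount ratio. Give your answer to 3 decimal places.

0.286

2 of the 7 households have income below £438.
H = 2/7 = 0.286.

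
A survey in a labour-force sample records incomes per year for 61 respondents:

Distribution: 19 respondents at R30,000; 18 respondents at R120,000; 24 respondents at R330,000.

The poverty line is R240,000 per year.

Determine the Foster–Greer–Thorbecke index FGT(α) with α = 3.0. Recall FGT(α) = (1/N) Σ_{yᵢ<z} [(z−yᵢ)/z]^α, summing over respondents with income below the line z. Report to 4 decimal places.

0.2455

Poor units: 19×R30,000, 18×R120,000 (q = 37 of N = 61).
Relative gaps: (240000−30000)/240000 = 0.8750 (×19); (240000−120000)/240000 = 0.5000 (×18).
Raised to α = 3.0: 0.66992 (×19); 0.12500 (×18).
Sum = 14.978516; FGT(3.0) = 14.978516 / 61 = 0.2455.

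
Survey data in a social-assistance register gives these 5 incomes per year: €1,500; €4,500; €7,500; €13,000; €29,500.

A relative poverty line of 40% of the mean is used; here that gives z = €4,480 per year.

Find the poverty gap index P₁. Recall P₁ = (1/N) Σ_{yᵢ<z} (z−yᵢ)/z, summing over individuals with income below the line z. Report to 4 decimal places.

0.1330

Below z: €1,500 (q = 1 of N = 5).
Normalized shortfalls: (4480−1500)/4480 = 0.6652.
Σ = 0.665179. Dividing by the full population N = 5 gives P₁ = 0.1330.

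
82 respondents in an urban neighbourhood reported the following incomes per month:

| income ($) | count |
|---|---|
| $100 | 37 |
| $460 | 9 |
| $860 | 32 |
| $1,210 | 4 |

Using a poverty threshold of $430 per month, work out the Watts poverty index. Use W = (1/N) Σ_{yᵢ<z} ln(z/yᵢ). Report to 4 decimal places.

0.6582

Below the line: 37×$100 (q = 37 of N = 82).
Log shortfalls: ln(430/100) = 1.4586 (×37).
W = 53.968756 / 82 = 0.6582.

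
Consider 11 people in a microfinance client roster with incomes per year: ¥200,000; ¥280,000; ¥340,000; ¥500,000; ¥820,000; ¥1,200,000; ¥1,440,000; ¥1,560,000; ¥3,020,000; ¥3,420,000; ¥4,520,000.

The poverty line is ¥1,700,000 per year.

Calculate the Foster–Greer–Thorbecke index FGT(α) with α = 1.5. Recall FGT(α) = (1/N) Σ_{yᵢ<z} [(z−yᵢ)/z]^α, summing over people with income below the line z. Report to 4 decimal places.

0.3197

Incomes under z: ¥200,000, ¥280,000, ¥340,000, ¥500,000, ¥820,000, ¥1,200,000, ¥1,440,000, ¥1,560,000 (q = 8 of N = 11).
Shortfall ratios: (1700000−200000)/1700000 = 0.8824; (1700000−280000)/1700000 = 0.8353; (1700000−340000)/1700000 = 0.8000; (1700000−500000)/1700000 = 0.7059; (1700000−820000)/1700000 = 0.5176; (1700000−1200000)/1700000 = 0.2941; (1700000−1440000)/1700000 = 0.1529; (1700000−1560000)/1700000 = 0.0824.
Raised to α = 1.5: 0.82883; 0.76341; 0.71554; 0.59306; 0.37244; 0.15951; 0.05981; 0.02363.
Sum = 3.516228; FGT(1.5) = 3.516228 / 11 = 0.3197.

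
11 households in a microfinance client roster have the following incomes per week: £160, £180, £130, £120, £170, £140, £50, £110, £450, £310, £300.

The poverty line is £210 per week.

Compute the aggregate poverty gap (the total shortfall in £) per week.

Poor units: £50, £110, £120, £130, £140, £160, £170, £180 (q = 8 of N = 11).
Individual gaps: 210−50 = 160; 210−110 = 100; 210−120 = 90; 210−130 = 80; 210−140 = 70; 210−160 = 50; 210−170 = 40; 210−180 = 30.
Aggregate gap = £620.

£620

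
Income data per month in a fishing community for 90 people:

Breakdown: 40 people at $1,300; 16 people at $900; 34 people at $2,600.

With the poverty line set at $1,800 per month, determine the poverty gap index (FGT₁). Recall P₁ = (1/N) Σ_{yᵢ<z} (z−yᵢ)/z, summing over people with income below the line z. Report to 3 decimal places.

0.212

Below z: 16×$900, 40×$1,300 (q = 56 of N = 90).
Relative gaps: (1800−900)/1800 = 0.5000 (×16); (1800−1300)/1800 = 0.2778 (×40).
Σ = 19.111111. Dividing by the full population N = 90 gives P₁ = 0.212.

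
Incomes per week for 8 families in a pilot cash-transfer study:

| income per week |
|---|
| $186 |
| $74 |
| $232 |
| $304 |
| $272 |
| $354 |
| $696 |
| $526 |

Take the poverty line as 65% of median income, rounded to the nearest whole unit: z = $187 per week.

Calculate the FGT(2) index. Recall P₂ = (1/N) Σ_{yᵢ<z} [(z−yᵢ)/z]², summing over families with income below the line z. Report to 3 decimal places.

Below z: $74, $186 (q = 2 of N = 8).
Relative gaps: (187−74)/187 = 0.6043; (187−186)/187 = 0.0053.
Squared: 0.3652; 0.0000.
Sum = 0.365181; P₂ = 0.365181 / 8 = 0.046.

0.046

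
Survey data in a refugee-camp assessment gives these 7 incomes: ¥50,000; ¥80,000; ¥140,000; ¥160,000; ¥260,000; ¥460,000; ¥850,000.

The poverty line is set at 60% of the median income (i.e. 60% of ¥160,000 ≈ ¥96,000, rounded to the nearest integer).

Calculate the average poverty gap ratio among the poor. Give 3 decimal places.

Incomes under z: ¥50,000, ¥80,000 (q = 2 of N = 7).
Shortfall ratios (z−y)/z: 0.4792, 0.1667; sum = 0.645833.
I averages over the q = 2 poor units only: 0.645833 / 2 = 0.323.

0.323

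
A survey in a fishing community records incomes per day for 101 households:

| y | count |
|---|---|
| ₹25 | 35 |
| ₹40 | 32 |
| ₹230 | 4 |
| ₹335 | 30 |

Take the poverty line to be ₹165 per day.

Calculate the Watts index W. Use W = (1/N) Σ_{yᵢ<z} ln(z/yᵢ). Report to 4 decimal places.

1.1029

Below the line: 35×₹25, 32×₹40 (q = 67 of N = 101).
ln(z/y) terms: ln(165/25) = 1.8871 (×35); ln(165/40) = 1.4171 (×32).
W = 111.393550 / 101 = 1.1029.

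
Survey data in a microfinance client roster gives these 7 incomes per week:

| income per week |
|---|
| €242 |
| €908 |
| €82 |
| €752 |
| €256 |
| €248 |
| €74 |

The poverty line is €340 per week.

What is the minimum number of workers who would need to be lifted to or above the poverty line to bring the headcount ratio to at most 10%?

5

Currently q = 5 of N = 7 are below the line (H = 0.714).
A headcount ratio of at most 10% allows at most ⌊0.10 × 7⌋ = 0 poor workers.
So at least 5 − 0 = 5 must be lifted.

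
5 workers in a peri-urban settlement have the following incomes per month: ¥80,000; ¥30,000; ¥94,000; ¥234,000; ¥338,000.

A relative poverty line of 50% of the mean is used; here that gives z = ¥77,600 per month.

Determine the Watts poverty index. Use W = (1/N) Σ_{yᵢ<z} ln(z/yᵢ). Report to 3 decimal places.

0.190

Below z: ¥30,000 (q = 1 of N = 5).
Log gaps: ln(77600/30000) = 0.9504.
W = 0.950370 / 5 = 0.190.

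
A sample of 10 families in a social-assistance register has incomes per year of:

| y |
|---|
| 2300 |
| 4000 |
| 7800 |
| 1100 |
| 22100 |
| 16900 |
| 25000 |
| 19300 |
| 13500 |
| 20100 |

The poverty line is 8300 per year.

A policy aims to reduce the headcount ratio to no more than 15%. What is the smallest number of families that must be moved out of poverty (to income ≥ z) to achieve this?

4 of the 10 families are poor, so H = 4/10 = 0.400.
A headcount ratio of at most 15% allows at most ⌊0.15 × 10⌋ = 1 poor families.
So at least 4 − 1 = 3 must be lifted.

3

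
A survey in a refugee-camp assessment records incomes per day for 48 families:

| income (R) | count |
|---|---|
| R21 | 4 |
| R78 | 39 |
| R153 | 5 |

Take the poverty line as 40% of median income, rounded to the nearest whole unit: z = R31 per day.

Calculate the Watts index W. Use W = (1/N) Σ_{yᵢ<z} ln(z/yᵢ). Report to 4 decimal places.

0.0325

Below z: 4×R21 (q = 4 of N = 48).
Log gaps: ln(31/21) = 0.3895 (×4).
W = 1.557859 / 48 = 0.0325.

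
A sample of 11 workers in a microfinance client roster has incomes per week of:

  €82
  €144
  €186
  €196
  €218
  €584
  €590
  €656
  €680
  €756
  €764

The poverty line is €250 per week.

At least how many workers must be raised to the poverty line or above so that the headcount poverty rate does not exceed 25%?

3

Currently q = 5 of N = 11 are below the line (H = 0.455).
A headcount ratio of at most 25% allows at most ⌊0.25 × 11⌋ = 2 poor workers.
So at least 5 − 2 = 3 must be lifted.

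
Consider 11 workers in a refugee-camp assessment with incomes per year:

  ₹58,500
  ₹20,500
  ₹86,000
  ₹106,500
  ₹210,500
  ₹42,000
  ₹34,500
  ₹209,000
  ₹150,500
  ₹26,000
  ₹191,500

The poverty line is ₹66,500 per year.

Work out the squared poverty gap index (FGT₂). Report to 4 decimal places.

Below the line: ₹20,500, ₹26,000, ₹34,500, ₹42,000, ₹58,500 (q = 5 of N = 11).
Normalized shortfalls: (66500−20500)/66500 = 0.6917; (66500−26000)/66500 = 0.6090; (66500−34500)/66500 = 0.4812; (66500−42000)/66500 = 0.3684; (66500−58500)/66500 = 0.1203.
Squared: 0.4785; 0.3709; 0.2316; 0.1357; 0.0145.
Sum = 1.231161; P₂ = 1.231161 / 11 = 0.1119.

0.1119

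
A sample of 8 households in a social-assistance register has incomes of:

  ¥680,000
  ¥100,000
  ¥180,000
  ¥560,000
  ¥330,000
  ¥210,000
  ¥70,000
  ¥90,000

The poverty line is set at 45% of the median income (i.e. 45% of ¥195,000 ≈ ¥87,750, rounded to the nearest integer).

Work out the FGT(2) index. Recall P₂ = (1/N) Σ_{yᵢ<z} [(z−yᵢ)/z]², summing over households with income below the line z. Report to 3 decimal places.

0.005

Poor units: ¥70,000 (q = 1 of N = 8).
Relative gaps: (87750−70000)/87750 = 0.2023.
Squared: 0.0409.
Sum = 0.040917; P₂ = 0.040917 / 8 = 0.005.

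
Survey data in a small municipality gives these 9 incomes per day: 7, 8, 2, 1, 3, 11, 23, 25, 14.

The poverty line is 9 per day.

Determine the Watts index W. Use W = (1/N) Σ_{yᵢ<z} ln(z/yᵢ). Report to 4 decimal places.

Below the line: 1, 2, 3, 7, 8 (q = 5 of N = 9).
Log shortfalls: ln(9/1) = 2.1972; ln(9/2) = 1.5041; ln(9/3) = 1.0986; ln(9/7) = 0.2513; ln(9/8) = 0.1178.
W = 5.169012 / 9 = 0.5743.

0.5743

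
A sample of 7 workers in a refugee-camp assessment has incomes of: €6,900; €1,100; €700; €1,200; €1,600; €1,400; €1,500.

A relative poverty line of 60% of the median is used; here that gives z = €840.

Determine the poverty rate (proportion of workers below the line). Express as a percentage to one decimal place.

1 of the 7 workers have income below €840.
H = 1/7 = 14.3%.

14.3%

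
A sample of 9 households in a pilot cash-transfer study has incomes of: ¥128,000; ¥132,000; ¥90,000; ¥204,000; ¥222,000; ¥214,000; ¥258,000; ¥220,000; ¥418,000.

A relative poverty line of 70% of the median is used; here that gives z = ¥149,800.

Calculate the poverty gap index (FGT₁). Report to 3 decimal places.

0.074

Below z: ¥90,000, ¥128,000, ¥132,000 (q = 3 of N = 9).
Relative gaps: (149800−90000)/149800 = 0.3992; (149800−128000)/149800 = 0.1455; (149800−132000)/149800 = 0.1188.
Σ = 0.663551. Dividing by the full population N = 9 gives P₁ = 0.074.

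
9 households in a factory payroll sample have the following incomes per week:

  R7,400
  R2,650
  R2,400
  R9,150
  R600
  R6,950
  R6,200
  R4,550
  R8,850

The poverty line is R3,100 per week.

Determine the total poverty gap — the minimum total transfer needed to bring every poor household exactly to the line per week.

Below the line: R600, R2,400, R2,650 (q = 3 of N = 9).
Individual gaps: 3100−600 = 2500; 3100−2400 = 700; 3100−2650 = 450.
Aggregate gap = R3,650.

R3,650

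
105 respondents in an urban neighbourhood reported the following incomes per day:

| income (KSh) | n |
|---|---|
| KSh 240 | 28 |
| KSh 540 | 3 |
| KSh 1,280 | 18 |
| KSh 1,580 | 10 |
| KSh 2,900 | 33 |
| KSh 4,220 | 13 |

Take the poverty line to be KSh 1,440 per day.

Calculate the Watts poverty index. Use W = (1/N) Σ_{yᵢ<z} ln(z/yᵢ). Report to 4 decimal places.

Poor units: 28×KSh 240, 3×KSh 540, 18×KSh 1,280 (q = 49 of N = 105).
Log gaps: ln(1440/240) = 1.7918 (×28); ln(1440/540) = 0.9808 (×3); ln(1440/1280) = 0.1178 (×18).
W = 55.231848 / 105 = 0.5260.

0.5260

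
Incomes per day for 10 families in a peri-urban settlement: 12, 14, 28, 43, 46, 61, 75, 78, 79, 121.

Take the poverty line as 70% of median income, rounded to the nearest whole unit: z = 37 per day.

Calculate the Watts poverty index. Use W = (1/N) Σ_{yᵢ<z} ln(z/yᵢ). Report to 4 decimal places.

Below z: 12, 14, 28 (q = 3 of N = 10).
Log shortfalls: ln(37/12) = 1.1260; ln(37/14) = 0.9719; ln(37/28) = 0.2787.
W = 2.376585 / 10 = 0.2377.

0.2377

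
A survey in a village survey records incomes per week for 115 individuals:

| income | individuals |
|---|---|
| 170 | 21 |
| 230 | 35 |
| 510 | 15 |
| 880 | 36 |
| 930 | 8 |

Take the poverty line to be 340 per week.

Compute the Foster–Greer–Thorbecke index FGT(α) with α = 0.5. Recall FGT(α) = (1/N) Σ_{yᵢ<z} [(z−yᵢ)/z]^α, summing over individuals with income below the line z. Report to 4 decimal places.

0.3022

Below z: 21×170, 35×230 (q = 56 of N = 115).
Relative gaps: (340−170)/340 = 0.5000 (×21); (340−230)/340 = 0.3235 (×35).
Raised to α = 0.5: 0.70711 (×21); 0.56880 (×35).
Sum = 34.757118; FGT(0.5) = 34.757118 / 115 = 0.3022.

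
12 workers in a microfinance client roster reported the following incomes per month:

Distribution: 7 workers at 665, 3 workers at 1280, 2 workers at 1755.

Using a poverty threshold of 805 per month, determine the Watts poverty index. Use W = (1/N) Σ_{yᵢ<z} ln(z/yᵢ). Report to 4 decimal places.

Below z: 7×665 (q = 7 of N = 12).
Log gaps: ln(805/665) = 0.1911 (×7).
W = 1.337387 / 12 = 0.1114.

0.1114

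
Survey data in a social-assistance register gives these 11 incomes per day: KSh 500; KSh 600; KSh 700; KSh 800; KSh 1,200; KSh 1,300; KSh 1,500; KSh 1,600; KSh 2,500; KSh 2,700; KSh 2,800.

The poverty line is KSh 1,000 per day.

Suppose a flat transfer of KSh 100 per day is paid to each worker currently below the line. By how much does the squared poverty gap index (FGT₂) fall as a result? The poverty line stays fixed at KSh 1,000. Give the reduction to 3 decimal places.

Before: below the line — KSh 500, KSh 600, KSh 700, KSh 800; squared poverty gap index (FGT₂) = 0.04909.
After the KSh 100 transfer: below the line — KSh 600, KSh 700, KSh 800, KSh 900; squared poverty gap index (FGT₂) = 0.02727.
Reduction = 0.04909 − 0.02727 = 0.022.

0.022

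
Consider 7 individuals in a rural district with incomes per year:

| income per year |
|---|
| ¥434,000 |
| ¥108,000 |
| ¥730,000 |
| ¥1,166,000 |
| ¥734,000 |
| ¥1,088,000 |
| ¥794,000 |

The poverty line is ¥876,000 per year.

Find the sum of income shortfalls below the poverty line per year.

¥1,580,000

Poor units: ¥108,000, ¥434,000, ¥730,000, ¥734,000, ¥794,000 (q = 5 of N = 7).
Individual gaps: 876000−108000 = 768000; 876000−434000 = 442000; 876000−730000 = 146000; 876000−734000 = 142000; 876000−794000 = 82000.
Aggregate gap = ¥1,580,000.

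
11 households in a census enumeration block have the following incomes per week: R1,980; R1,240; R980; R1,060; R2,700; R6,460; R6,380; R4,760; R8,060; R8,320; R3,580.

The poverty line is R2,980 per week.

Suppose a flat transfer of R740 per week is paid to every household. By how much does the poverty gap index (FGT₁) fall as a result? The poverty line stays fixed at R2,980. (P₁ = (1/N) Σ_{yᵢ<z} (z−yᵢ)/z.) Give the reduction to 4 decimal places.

Before: below the line — R980, R1,060, R1,240, R1,980, R2,700; poverty gap index (FGT₁) = 0.211714.
After the R740 transfer: below the line — R1,720, R1,800, R1,980, R2,720; poverty gap index (FGT₁) = 0.112874.
Reduction = 0.211714 − 0.112874 = 0.0988.

0.0988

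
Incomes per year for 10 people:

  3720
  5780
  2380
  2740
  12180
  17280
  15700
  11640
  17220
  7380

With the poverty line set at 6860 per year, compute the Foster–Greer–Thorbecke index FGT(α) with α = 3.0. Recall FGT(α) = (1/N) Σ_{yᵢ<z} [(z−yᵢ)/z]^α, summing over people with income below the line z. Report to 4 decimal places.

0.0595

Below z: 2380, 2740, 3720, 5780 (q = 4 of N = 10).
Relative gaps: (6860−2380)/6860 = 0.6531; (6860−2740)/6860 = 0.6006; (6860−3720)/6860 = 0.4577; (6860−5780)/6860 = 0.1574.
Raised to α = 3.0: 0.27852; 0.21663; 0.09590; 0.00390.
Sum = 0.594955; FGT(3.0) = 0.594955 / 10 = 0.0595.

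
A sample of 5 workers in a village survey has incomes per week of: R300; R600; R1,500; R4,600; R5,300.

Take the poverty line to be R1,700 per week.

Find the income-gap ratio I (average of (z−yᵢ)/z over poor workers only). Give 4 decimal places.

0.5294

Poor units: R300, R600, R1,500 (q = 3 of N = 5).
Shortfall ratios (z−y)/z: 0.8235, 0.6471, 0.1176; sum = 1.588235.
The income-gap ratio divides by q (the poor only): 1.588235 / 3 = 0.5294.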